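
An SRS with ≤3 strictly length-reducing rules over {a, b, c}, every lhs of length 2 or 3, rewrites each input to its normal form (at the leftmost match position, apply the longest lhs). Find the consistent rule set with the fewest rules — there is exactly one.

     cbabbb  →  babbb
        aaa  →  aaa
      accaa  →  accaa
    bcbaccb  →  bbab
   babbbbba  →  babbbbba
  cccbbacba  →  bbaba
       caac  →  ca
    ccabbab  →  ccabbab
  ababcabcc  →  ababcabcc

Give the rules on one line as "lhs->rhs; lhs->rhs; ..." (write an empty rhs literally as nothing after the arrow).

  | cbabbb => babbb
  | aaa
  | accaa
  | bcbaccb => bbaccb => bbacb => bbab

aac->a; cb->b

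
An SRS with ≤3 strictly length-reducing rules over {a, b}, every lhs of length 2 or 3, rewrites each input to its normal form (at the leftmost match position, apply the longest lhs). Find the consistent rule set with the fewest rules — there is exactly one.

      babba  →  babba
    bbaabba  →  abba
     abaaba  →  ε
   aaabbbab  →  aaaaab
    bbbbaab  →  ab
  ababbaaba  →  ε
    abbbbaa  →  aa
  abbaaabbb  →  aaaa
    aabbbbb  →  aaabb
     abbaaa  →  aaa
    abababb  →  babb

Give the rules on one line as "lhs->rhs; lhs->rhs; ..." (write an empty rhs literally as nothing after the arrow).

aba->; baa->bb; bbb->a

  | babba
  | bbaabba => bbbbba => abba
  | abaaba => aba => ε
  | aaabbbab => aaaaab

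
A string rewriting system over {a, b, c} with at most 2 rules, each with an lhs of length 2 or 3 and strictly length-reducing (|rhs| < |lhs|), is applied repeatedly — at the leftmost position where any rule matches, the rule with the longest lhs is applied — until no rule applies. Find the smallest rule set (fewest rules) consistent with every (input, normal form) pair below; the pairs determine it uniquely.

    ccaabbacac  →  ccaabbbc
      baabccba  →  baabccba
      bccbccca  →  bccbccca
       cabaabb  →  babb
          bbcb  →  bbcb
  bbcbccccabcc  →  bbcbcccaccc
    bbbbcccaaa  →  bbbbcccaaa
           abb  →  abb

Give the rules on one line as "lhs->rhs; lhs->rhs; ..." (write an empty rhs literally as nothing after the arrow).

  | ccaabbacac => ccaabbbc
  | baabccba
  | bccbccca
  | cabaabb => acaabb => babb

aca->b; cab->ac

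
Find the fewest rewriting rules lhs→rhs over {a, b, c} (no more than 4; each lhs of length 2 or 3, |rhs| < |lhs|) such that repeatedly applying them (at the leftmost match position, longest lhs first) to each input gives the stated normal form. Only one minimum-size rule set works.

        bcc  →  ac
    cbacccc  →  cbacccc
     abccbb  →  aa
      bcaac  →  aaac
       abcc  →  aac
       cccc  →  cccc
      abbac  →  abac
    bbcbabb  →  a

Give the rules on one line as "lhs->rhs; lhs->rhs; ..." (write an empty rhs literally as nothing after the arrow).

bab->cb; bb->b; bc->a; cbb->

  | bcc => ac
  | cbacccc
  | abccbb => aacbb => aa
  | bcaac => aaac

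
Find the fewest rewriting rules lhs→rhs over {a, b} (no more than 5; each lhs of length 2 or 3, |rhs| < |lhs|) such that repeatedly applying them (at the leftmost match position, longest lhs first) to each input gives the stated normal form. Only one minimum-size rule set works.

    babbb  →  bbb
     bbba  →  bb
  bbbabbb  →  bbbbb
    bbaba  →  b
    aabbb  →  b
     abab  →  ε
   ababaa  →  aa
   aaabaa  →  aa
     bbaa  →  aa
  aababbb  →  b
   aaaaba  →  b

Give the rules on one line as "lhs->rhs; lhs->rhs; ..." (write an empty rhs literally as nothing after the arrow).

  | babbb => bbb
  | bbba => bb
  | bbbabbb => bbbbb
  | bbaba => bba => b

aaa->bb; ab->; ba->; baa->aa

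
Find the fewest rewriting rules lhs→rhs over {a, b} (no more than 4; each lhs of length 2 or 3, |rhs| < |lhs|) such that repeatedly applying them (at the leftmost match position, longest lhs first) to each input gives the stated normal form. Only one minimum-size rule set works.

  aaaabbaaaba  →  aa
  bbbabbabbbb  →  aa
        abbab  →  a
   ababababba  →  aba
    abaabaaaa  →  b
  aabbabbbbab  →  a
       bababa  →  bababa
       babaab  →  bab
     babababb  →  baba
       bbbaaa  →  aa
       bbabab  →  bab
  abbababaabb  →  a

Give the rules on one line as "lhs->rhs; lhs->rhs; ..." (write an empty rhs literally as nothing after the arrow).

  | aaaabbaaaba => babbaaaba => baaaaaba => aaaba => bba => aa
  | bbbabbabbbb => ababbabbbb => abaaabbbb => aabbbb => bbbb => abb => aa
  | abbab => aaab => bb => a
  | ababababba => abababaaa => ababaa => aba

aaa->b; aab->b; baa->; bb->a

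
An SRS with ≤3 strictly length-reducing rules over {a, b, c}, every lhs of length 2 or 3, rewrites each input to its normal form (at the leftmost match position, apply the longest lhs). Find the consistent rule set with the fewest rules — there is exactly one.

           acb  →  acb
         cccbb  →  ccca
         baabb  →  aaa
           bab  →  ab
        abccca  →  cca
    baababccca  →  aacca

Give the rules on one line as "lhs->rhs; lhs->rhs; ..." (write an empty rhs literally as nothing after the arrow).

  | acb
  | cccbb => ccca
  | baabb => aabb => aaa
  | bab => ab

abc->; ba->a; bb->a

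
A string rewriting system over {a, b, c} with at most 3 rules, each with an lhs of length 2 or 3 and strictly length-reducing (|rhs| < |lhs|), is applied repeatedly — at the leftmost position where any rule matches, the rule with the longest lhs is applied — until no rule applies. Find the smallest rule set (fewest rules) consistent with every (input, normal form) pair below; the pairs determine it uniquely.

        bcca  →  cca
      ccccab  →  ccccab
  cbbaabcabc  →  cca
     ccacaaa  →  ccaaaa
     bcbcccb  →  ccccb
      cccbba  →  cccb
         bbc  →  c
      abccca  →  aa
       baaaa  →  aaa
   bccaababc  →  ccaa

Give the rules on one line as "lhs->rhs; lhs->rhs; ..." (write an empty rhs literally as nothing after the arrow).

ac->a; ba->; bc->c

  | bcca => cca
  | ccccab
  | cbbaabcabc => cbabcabc => cbcabc => ccabc => ccac => cca
  | ccacaaa => ccaaaa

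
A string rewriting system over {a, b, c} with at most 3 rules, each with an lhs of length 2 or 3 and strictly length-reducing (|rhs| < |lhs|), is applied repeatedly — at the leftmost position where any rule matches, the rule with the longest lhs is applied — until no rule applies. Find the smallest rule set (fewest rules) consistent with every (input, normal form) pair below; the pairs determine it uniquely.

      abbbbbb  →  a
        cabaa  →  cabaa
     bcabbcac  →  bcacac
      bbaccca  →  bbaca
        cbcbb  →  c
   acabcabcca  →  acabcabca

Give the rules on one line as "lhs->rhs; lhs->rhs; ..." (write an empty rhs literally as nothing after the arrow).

  | abbbbbb => abbbb => abb => a
  | cabaa
  | bcabbcac => bcacac
  | bbaccca => bbacca => bbaca

abb->a; cb->c; cc->c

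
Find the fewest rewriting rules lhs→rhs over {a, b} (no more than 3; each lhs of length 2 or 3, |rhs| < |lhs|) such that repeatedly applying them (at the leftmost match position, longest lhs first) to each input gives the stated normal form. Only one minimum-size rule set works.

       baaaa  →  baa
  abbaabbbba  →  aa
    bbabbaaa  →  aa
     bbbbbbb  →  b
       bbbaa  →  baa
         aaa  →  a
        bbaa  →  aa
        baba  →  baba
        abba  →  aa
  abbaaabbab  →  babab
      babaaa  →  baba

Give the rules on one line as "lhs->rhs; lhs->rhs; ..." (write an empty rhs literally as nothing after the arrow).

aaa->a; aab->ba; bb->

  | baaaa => baa
  | abbaabbbba => aaabbbba => abbbba => abba => aa
  | bbabbaaa => abbaaa => aaaa => aa
  | bbbbbbb => bbbbb => bbb => b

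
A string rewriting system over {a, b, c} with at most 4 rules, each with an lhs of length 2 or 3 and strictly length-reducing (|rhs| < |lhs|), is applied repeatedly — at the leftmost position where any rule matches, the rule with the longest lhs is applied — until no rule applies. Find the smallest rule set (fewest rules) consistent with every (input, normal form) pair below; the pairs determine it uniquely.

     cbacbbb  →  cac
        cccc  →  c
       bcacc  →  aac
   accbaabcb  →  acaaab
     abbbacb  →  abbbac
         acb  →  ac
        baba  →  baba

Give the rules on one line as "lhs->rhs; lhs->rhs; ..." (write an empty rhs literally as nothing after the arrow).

bc->a; cb->c; cc->c

  | cbacbbb => cacbbb => cacbb => cacb => cac
  | cccc => ccc => cc => c
  | bcacc => aacc => aac
  | accbaabcb => acbaabcb => acaabcb => acaaab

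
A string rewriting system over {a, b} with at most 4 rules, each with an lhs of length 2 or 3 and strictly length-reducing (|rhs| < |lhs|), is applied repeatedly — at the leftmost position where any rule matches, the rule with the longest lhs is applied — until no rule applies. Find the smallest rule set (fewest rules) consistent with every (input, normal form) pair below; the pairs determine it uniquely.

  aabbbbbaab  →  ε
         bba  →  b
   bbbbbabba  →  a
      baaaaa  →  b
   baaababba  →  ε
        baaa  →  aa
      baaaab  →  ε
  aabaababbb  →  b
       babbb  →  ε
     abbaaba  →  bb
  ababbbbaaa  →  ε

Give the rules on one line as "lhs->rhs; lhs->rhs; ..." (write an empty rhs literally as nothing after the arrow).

aaa->bb; aba->aa; ba->; bbb->

  | aabbbbbaab => aabbaab => aabab => aaab => bbb => ε
  | bba => b
  | bbbbbabba => bbabba => bbba => a
  | baaaaa => aaaa => bba => b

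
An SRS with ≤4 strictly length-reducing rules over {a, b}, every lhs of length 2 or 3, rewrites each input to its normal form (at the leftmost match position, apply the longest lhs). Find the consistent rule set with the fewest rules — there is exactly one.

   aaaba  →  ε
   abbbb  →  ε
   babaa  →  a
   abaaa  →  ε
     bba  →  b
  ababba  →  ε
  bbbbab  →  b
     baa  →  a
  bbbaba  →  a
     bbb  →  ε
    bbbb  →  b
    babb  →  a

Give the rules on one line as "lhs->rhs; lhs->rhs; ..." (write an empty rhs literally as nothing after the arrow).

  | aaaba => baba => ba => ε
  | abbbb => bbb => ab => ε
  | babaa => baa => a
  | abaaa => aaa => ba => ε

aa->b; ab->; ba->; bb->a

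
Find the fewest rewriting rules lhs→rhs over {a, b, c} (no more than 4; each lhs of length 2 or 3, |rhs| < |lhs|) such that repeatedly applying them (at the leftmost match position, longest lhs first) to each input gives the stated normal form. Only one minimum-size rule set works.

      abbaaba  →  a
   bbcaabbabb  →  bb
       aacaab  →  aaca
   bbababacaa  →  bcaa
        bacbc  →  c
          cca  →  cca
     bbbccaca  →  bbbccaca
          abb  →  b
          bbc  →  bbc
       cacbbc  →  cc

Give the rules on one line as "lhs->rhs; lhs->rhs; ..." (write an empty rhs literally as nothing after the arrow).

ab->; ba->; cb->

  | abbaaba => baaba => aba => a
  | bbcaabbabb => bbcababb => bbcabb => bbcb => bb
  | aacaab => aaca
  | bbababacaa => bbabacaa => bbacaa => bcaa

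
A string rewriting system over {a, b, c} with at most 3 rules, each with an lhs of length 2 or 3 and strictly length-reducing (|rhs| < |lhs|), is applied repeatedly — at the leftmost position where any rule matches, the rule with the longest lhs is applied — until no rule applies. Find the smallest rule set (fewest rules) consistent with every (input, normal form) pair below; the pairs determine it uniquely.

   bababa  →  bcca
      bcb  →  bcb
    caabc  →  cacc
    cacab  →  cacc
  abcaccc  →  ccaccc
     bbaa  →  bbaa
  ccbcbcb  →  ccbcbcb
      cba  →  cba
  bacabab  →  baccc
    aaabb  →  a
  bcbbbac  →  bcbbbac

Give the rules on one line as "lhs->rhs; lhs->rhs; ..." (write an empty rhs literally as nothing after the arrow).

ab->c; acb->

  | bababa => bcaba => bcca
  | bcb
  | caabc => cacc
  | cacab => cacc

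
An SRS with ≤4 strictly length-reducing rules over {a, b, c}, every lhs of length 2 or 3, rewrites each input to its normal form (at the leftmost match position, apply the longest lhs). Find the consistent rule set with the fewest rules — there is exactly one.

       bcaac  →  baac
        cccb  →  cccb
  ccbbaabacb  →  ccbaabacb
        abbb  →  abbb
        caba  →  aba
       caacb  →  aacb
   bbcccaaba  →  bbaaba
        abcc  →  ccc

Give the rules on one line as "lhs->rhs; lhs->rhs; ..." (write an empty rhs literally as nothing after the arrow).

abc->cc; ca->a; cbb->cb

  | bcaac => baac
  | cccb
  | ccbbaabacb => ccbaabacb
  | abbb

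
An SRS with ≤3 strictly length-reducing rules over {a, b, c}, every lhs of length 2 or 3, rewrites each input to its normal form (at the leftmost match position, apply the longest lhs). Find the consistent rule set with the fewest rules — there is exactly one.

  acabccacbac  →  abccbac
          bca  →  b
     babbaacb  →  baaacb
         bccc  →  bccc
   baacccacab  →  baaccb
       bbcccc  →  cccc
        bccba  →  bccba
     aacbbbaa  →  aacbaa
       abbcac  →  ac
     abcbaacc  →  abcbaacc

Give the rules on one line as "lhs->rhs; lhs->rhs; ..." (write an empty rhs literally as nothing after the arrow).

  | acabccacbac => abccacbac => abccbac
  | bca => b
  | babbaacb => baaacb
  | bccc

bb->; ca->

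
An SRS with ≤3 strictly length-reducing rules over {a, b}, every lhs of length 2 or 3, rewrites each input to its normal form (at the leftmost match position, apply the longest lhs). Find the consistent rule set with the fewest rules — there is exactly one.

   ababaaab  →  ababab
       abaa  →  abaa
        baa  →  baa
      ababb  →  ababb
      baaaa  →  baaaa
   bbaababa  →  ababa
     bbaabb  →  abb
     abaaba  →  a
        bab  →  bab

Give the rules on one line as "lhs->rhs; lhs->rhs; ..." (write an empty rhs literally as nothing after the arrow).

  | ababaaab => ababab
  | abaa
  | baa
  | ababb

aab->b; bba->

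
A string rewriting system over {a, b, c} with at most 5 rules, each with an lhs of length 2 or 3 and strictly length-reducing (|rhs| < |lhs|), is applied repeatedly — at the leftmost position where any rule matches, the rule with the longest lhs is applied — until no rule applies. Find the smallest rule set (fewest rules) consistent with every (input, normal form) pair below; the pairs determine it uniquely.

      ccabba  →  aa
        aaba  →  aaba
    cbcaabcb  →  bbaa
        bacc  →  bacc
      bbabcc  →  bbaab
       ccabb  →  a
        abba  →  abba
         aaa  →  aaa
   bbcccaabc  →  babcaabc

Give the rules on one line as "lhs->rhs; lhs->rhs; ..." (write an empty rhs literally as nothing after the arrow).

bcb->; bcc->ab; cab->a; cbc->bb

  | ccabba => caba => aa
  | aaba
  | cbcaabcb => bbaabcb => bbaa
  | bacc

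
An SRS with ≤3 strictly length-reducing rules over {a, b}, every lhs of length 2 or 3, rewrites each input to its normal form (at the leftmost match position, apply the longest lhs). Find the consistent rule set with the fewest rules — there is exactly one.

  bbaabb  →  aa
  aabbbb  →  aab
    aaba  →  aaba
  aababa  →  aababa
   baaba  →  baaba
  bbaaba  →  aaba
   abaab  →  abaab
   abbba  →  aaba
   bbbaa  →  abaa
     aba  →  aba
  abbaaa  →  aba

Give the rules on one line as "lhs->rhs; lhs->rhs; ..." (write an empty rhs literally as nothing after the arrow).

  | bbaabb => aabb => aa
  | aabbbb => aaabb => abbb => aab
  | aaba
  | aababa

aaa->ab; bb->; bbb->ab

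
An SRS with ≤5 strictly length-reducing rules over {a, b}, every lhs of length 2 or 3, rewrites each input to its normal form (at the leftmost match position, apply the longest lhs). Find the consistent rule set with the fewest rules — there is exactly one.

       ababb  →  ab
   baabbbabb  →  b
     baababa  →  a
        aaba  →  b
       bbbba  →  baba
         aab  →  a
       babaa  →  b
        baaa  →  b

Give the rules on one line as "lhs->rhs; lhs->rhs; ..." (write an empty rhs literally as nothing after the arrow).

aa->b; abb->; bb->a; bbb->ba

  | ababb => ab
  | baabbbabb => bbbbbabb => babbabb => babb => b
  | baababa => bbbaba => baaba => bbba => baa => bb => a
  | aaba => bba => aa => b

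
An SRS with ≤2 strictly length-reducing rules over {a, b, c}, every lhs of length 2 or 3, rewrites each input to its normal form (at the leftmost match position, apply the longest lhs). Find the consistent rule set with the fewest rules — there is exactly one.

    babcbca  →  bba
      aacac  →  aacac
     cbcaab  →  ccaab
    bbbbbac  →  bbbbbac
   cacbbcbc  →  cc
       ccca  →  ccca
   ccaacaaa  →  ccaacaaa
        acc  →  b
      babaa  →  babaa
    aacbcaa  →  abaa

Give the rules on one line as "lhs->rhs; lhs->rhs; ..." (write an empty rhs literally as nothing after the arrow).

acc->b; bc->c

  | babcbca => bacbca => bacca => bba
  | aacac
  | cbcaab => ccaab
  | bbbbbac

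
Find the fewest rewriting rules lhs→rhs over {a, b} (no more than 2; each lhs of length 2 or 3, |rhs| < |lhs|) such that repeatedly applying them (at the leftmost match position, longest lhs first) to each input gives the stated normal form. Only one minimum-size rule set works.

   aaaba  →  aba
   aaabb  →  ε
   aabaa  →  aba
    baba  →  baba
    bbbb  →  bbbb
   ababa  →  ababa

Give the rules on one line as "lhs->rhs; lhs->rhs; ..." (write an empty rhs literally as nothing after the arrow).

aa->a; abb->

  | aaaba => aaba => aba
  | aaabb => aabb => abb => ε
  | aabaa => abaa => aba
  | baba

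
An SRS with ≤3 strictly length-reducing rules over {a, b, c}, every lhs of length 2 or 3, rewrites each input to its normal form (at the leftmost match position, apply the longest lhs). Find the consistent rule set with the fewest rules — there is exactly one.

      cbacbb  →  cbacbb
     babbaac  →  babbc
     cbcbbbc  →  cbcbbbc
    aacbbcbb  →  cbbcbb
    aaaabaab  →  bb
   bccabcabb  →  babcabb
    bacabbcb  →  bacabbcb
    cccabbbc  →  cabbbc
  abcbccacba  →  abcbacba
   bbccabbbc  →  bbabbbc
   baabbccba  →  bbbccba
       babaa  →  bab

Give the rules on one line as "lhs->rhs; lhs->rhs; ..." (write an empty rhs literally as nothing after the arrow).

aa->; cca->a

  | cbacbb
  | babbaac => babbc
  | cbcbbbc
  | aacbbcbb => cbbcbb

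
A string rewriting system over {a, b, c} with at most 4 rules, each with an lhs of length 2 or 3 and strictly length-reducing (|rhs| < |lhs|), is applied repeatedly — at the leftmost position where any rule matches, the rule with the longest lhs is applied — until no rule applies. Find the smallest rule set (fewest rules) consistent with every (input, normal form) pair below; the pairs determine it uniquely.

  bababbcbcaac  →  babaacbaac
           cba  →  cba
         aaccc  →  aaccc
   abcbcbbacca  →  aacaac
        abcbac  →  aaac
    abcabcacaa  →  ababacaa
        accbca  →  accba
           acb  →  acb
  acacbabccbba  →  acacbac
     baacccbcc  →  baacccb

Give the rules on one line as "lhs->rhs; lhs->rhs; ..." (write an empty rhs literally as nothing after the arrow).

  | bababbcbcaac => babaacbcaac => babaacbaac
  | cba
  | aaccc
  | abcbcbbacca => abbcbbacca => aacbbacca => aacaacca => aacaac

bb->a; bbb->cc; bc->b; cca->c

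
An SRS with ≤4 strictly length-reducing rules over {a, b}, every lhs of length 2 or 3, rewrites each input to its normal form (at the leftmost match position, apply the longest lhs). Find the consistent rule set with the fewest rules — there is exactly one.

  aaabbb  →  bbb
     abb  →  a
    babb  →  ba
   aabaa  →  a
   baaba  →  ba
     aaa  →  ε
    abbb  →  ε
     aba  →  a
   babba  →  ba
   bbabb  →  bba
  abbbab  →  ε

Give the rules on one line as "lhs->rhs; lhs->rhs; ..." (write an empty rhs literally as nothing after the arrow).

  | aaabbb => bbb
  | abb => a
  | babb => ba
  | aabaa => abaa => aa => a

aa->a; aaa->; ab->; abb->a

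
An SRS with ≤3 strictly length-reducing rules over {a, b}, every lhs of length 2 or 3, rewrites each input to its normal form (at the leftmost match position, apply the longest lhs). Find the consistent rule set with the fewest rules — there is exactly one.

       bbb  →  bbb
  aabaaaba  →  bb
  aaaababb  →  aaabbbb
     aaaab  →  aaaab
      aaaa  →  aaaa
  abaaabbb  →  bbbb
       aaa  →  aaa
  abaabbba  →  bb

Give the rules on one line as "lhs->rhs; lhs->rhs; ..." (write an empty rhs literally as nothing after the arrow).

  | bbb
  | aabaaaba => abbaaba => abba => aba => bb
  | aaaababb => aaabbbb
  | aaaab

aba->bb; ba->a; baa->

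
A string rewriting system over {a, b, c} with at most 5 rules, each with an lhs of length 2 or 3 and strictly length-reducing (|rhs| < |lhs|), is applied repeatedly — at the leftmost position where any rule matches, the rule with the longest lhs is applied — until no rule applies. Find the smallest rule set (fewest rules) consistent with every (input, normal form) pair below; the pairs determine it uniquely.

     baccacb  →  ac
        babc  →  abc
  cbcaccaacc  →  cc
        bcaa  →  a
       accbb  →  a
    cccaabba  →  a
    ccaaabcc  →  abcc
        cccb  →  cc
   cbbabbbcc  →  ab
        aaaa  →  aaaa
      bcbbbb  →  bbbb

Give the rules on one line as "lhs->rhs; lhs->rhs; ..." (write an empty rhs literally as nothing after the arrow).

ba->a; bbc->b; ca->; cb->

  | baccacb => accacb => accb => ac
  | babc => abc
  | cbcaccaacc => caccaacc => ccaacc => cacc => cc
  | bcaa => ba => a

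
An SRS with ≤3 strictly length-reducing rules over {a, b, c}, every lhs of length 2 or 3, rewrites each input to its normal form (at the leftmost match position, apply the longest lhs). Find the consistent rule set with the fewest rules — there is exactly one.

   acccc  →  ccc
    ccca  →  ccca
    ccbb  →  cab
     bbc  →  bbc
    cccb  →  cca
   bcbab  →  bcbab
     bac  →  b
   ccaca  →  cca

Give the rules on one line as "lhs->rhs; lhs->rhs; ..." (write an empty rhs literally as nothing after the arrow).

  | acccc => ccc
  | ccca
  | ccbb => cab
  | bbc

ac->; ccb->ca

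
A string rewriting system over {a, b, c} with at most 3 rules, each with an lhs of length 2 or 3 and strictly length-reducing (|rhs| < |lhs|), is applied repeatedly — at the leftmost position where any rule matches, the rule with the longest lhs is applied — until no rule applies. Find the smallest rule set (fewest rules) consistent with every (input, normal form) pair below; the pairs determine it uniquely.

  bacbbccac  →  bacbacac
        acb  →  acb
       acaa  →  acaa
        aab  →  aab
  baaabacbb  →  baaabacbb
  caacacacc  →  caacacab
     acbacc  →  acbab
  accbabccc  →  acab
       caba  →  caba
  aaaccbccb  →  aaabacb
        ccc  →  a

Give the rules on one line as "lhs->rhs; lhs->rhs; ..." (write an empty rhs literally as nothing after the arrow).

bba->c; bc->a; cc->b

  | bacbbccac => bacbacac
  | acb
  | acaa
  | aab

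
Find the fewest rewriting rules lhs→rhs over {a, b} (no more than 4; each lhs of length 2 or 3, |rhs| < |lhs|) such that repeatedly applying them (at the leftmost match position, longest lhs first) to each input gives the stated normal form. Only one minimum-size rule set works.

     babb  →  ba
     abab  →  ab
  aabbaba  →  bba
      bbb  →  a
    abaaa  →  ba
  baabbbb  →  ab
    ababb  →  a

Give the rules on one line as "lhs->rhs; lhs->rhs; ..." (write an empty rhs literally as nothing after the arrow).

  | babb => ba
  | abab => ab
  | aabbaba => bbbaba => aaba => bba
  | bbb => a

aa->b; aba->a; abb->a; bbb->a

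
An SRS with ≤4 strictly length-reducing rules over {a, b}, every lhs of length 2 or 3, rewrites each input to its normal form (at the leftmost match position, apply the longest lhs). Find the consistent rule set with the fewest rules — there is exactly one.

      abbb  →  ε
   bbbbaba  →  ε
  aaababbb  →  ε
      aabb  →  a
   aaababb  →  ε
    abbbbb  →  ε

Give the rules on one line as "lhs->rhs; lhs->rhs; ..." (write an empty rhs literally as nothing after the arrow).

aa->; ba->; bb->a; bbb->bb

  | abbb => abb => aa => ε
  | bbbbaba => bbbaba => bbaba => aaba => ba => ε
  | aaababbb => ababbb => abbb => abb => aa => ε
  | aabb => bb => a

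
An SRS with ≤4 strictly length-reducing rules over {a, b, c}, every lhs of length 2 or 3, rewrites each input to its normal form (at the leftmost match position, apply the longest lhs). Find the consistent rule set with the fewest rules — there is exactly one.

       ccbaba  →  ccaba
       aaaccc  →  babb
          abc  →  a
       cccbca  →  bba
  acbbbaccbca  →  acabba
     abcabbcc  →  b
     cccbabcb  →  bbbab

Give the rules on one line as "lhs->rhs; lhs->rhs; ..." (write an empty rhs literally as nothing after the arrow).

aa->b; bc->; cb->c; ccc->bb

  | ccbaba => ccaba
  | aaaccc => baccc => babb
  | abc => a
  | cccbca => bbbca => bba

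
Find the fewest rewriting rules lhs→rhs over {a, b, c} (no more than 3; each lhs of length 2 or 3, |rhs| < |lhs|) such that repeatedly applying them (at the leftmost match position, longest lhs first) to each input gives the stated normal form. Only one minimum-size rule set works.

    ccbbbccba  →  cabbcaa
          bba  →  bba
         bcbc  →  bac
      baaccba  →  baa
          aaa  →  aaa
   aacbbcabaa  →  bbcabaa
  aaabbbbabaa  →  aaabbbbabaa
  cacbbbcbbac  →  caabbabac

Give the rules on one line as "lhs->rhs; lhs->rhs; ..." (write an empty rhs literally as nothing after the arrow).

aac->; cb->a

  | ccbbbccba => cabbccba => cabbcaa
  | bba
  | bcbc => bac
  | baaccba => bcba => baa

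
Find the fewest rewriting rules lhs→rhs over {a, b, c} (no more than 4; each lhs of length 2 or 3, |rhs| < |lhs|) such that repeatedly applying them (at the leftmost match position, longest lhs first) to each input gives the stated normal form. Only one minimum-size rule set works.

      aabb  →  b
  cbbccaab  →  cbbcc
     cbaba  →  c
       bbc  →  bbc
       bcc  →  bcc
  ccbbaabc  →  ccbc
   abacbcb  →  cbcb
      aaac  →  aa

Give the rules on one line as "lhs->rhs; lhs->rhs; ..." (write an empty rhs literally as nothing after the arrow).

ab->c; ac->; ba->

  | aabb => acb => b
  | cbbccaab => cbbccac => cbbcc
  | cbaba => cba => c
  | bbc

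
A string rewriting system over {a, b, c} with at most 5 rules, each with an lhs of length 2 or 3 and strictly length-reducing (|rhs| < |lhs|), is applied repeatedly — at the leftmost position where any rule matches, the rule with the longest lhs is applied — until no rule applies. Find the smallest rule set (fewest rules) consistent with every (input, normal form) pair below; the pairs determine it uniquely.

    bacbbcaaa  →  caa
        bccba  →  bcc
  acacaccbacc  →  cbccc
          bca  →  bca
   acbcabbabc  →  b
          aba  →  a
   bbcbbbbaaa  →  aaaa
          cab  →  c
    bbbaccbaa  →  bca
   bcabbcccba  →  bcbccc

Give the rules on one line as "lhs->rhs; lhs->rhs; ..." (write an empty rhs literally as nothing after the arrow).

  | bacbbcaaa => cbbcaaa => cacaaa => cbaaa => caa
  | bccba => bcc
  | acacaccbacc => bacaccbacc => caccbacc => cbcbacc => cbccc
  | bca

ab->; ac->b; ba->; bb->a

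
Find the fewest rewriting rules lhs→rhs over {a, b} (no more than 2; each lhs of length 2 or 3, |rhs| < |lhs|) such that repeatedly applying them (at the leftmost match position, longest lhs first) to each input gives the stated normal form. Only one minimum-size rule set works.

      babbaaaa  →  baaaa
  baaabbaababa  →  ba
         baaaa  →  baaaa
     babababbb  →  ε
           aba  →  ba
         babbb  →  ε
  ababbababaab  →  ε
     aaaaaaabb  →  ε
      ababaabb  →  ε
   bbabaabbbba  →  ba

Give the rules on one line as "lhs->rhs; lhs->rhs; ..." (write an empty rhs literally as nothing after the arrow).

  | babbaaaa => bbbaaaa => baaaa
  | baaabbaababa => baabbaababa => babbaababa => bbbaababa => baababa => bababa => bbaba => aba => ba
  | baaaa
  | babababbb => bbababbb => ababbb => babbb => bbbb => bb => ε

ab->b; bb->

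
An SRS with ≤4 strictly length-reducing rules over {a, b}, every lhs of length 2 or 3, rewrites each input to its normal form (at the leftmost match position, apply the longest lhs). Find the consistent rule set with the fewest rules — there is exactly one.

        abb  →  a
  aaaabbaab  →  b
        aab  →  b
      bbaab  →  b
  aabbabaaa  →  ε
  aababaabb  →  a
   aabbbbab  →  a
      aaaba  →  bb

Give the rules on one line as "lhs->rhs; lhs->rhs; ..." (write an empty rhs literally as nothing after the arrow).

  | abb => ab => a
  | aaaabbaab => aabbaab => bbaab => baab => aab => b
  | aab => b
  | bbaab => baab => aab => b

aa->; ab->a; aba->bb; ba->a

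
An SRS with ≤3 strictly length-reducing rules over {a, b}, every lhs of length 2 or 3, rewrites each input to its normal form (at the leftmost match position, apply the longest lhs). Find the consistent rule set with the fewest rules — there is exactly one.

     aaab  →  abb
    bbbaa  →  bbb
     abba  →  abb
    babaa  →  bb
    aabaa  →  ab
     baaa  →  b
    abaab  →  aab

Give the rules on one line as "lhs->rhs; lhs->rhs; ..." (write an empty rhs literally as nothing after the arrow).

aaa->ab; aba->a; ba->b

  | aaab => abb
  | bbbaa => bbba => bbb
  | abba => abb
  | babaa => bbaa => bba => bb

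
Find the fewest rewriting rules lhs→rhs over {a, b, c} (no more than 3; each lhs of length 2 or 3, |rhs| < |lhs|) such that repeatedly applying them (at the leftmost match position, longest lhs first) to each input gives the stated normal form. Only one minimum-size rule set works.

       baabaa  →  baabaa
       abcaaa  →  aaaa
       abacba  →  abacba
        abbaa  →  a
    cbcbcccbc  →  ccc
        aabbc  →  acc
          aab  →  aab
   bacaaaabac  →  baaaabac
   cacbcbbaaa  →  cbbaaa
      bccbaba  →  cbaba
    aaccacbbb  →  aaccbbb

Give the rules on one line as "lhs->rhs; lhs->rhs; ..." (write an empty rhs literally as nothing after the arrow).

  | baabaa
  | abcaaa => aaaa
  | abacba
  | abbaa => caa => a

abb->c; bc->; ca->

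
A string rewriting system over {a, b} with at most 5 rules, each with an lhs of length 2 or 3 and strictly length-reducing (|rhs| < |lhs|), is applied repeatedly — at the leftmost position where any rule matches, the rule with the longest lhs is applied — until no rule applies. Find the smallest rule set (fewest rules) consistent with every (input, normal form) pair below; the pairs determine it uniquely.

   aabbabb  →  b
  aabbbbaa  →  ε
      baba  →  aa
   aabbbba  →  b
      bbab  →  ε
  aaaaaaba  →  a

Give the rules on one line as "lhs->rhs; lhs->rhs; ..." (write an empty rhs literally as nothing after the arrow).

  | aabbabb => ababb => abb => b
  | aabbbbaa => abbbaa => bbaa => ba => ε
  | baba => aa
  | aabbbba => abbba => bba => b

aaa->bb; ab->; ba->; bab->a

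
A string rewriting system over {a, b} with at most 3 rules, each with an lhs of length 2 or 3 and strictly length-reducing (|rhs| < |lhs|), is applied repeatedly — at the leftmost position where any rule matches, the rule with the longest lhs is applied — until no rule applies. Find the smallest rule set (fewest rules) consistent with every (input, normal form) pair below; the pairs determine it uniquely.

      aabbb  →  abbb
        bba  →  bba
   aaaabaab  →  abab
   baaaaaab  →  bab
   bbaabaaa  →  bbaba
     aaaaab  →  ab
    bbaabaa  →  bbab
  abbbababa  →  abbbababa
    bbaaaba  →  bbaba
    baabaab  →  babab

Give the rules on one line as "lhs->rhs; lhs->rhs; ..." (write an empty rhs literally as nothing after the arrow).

  | aabbb => abbb
  | bba
  | aaaabaab => aabaab => abaab => abab
  | baaaaaab => baaaab => baab => bab

aa->; aab->ab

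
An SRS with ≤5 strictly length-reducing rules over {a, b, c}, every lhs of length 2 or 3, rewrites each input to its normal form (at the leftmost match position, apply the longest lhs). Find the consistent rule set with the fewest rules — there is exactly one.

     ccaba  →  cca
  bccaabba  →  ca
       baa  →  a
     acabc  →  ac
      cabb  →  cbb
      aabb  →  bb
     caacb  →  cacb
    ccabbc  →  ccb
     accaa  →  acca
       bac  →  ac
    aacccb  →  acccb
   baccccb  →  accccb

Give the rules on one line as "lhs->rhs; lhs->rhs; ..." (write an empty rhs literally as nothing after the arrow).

  | ccaba => ccba => cca
  | bccaabba => caabba => cabba => cbba => cba => ca
  | baa => aa => a
  | acabc => acbc => ac

aa->a; ab->b; ba->a; bc->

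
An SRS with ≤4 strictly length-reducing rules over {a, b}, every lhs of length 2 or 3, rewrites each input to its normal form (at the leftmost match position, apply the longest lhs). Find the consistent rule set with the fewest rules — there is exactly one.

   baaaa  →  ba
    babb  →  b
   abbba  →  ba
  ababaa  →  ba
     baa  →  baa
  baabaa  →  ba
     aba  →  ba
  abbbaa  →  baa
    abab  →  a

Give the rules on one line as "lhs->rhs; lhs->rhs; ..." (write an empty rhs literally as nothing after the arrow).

  | baaaa => bbaa => aaa => ba
  | babb => bbb => ab => b
  | abbba => bbba => aba => ba
  | ababaa => babaa => bbaa => aaa => ba

aaa->ba; ab->b; bb->a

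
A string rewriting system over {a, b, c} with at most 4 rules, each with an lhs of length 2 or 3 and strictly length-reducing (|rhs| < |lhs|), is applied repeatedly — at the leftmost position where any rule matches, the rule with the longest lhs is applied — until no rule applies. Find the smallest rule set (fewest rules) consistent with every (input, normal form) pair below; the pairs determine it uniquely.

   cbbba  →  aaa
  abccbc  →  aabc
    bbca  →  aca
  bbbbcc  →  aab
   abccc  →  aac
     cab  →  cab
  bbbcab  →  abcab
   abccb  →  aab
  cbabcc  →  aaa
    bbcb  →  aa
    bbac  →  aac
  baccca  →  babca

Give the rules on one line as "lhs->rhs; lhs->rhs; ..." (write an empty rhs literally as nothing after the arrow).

  | cbbba => abba => aaa
  | abccbc => abbbc => aabc
  | bbca => aca
  | bbbbcc => abbcc => aacc => aab

bb->a; cb->a; cc->b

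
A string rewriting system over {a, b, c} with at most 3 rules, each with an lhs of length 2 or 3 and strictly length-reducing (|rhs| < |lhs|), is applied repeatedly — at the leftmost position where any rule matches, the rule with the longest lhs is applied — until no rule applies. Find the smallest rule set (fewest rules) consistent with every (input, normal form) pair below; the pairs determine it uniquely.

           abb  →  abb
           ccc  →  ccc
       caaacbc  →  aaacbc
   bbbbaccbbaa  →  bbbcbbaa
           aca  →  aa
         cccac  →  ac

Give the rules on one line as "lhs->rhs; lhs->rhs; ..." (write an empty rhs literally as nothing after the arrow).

  | abb
  | ccc
  | caaacbc => aaacbc
  | bbbbaccbbaa => bbbcbbaa

bac->; ca->a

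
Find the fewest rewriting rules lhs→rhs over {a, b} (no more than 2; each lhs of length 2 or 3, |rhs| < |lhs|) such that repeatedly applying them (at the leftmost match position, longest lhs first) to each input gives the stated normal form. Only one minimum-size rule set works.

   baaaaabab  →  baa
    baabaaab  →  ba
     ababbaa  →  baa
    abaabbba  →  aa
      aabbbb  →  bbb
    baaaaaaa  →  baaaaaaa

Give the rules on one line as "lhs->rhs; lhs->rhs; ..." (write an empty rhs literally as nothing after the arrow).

  | baaaaabab => baaaab => baa
  | baabaaab => baaab => ba
  | ababbaa => aabbaa => baa
  | abaabbba => aaabbba => abba => aba => aa

aab->; ab->a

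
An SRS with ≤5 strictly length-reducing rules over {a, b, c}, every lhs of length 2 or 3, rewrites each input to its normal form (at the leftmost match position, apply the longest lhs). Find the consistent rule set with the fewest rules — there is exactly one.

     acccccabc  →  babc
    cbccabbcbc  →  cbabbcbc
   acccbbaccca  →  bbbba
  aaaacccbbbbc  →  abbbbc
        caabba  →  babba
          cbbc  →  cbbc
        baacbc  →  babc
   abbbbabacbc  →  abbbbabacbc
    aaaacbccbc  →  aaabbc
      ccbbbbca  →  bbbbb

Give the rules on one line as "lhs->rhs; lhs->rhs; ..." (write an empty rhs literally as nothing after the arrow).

  | acccccabc => bccccabc => bccabc => babc
  | cbccabbcbc => cbabbcbc
  | acccbbaccca => bccbbaccca => bbbaccca => bbbbcca => bbbba
  | aaaacccbbbbc => aaaccbbbbc => aacbbbbc => abbbbc

aac->a; acc->bc; ca->b; cc->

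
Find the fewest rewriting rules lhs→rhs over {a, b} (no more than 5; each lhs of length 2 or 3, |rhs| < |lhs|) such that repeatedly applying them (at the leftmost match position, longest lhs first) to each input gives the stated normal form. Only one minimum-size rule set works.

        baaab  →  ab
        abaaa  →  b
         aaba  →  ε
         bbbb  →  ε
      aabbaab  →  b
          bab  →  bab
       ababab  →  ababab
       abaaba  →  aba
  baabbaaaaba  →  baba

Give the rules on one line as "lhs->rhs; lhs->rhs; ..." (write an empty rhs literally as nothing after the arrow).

aa->b; baa->; bb->; bba->

  | baaab => ab
  | abaaa => aa => b
  | aaba => bba => ε
  | bbbb => bb => ε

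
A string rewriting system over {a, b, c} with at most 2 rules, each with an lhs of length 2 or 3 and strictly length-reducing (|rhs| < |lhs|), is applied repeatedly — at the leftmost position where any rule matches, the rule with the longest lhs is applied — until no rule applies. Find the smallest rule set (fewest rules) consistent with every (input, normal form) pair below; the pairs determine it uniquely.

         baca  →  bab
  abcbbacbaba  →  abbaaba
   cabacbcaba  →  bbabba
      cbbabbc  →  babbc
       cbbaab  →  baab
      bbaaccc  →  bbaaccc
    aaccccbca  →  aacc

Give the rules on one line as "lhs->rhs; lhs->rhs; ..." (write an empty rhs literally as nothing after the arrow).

  | baca => bab
  | abcbbacbaba => abbacbaba => abbaaba
  | cabacbcaba => bbacbcaba => bbacaba => bbabba
  | cbbabbc => babbc

ca->b; cb->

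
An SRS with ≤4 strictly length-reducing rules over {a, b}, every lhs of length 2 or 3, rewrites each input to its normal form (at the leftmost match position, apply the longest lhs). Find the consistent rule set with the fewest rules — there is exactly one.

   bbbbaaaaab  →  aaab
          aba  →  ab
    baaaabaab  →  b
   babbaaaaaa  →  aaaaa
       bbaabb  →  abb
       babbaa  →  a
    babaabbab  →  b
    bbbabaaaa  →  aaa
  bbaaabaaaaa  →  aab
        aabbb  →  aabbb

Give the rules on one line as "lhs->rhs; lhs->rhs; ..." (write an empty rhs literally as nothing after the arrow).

ba->b; bab->b; bba->

  | bbbbaaaaab => bbaaaab => aaab
  | aba => ab
  | baaaabaab => baaabaab => baabaab => babaab => baab => bab => b
  | babbaaaaaa => bbaaaaaa => aaaaa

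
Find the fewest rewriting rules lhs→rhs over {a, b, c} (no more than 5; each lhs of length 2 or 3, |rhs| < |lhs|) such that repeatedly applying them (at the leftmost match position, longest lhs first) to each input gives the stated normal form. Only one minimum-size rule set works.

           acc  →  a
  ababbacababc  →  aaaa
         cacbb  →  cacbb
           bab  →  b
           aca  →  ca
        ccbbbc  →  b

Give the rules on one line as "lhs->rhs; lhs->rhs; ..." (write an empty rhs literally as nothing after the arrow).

aca->ca; ba->; bc->a; cc->

  | acc => a
  | ababbacababc => abbacababc => abcababc => aaababc => aaabc => aaaa
  | cacbb
  | bab => b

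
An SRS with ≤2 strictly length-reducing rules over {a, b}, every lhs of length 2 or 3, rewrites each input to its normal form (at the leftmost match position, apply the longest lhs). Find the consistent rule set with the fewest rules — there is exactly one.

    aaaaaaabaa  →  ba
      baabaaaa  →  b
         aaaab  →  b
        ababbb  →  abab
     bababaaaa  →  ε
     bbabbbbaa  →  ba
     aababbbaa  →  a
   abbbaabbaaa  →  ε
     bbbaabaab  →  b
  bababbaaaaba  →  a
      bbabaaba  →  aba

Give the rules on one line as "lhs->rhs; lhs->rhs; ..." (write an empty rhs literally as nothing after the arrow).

aa->b; bb->

  | aaaaaaabaa => baaaaabaa => bbaaabaa => aaabaa => babaa => babb => ba
  | baabaaaa => bbbaaaa => baaaa => bbaa => aa => b
  | aaaab => baab => bbb => b
  | ababbb => abab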